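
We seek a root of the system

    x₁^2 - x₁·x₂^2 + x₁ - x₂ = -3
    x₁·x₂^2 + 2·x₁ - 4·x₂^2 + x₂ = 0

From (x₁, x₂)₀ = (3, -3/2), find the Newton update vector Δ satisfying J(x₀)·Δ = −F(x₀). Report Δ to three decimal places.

At (3, -3/2): F = (9.750, 2.250).
Jacobian J = [[2·x₁ - x₂^2 + 1, -2·x₁·x₂ - 1], [x₂^2 + 2, 2·x₁·x₂ - 8·x₂ + 1]].
At the point, J = [[4.750, 8.000], [4.250, 4.000]] (det J = -15.000).
Solving J·Δ = −F gives Δ = (1.400, -2.050).

(1.400, -2.050)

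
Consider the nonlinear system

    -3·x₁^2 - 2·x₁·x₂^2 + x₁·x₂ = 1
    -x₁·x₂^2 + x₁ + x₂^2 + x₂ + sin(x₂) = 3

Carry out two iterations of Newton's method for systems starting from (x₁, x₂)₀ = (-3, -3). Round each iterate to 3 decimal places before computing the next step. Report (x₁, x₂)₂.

At (-3, -3): F = (35.000, 26.85888).
Jacobian J = [[-6·x₁ - 2·x₂^2 + x₂, -4·x₁·x₂ + x₁], [-x₂^2 + 1, -2·x₁·x₂ + 2·x₂ + cos(x₂) + 1]].
At the point, J = [[-3.000, -39.000], [-8.000, -23.98999]] (det J = -240.03002).
Solving J·Δ = −F gives Δ = (0.866, 0.831).
Then the next iterate is (x₁, x₂)₁ = (-2.134, -2.169).
Round to (-2.134, -2.169) and repeat: F = (10.04584, 6.61475), J = [[1.22588, -20.64858], [-3.70456, -13.15845]].
Δ = (0.047, 0.489), so (x₁, x₂)₂ = (-2.087, -1.680).

(-2.087, -1.680)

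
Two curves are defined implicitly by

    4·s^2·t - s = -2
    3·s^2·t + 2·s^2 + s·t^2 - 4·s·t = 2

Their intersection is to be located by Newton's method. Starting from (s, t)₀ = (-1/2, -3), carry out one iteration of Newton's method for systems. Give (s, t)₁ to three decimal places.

At (-1/2, -3): F = (-0.500, -14.250).
Jacobian J = [[8·s·t - 1, 4·s^2], [6·s·t + 4·s + t^2 - 4·t, 3·s^2 + 2·s·t - 4·s]].
At the point, J = [[11.000, 1.000], [28.000, 5.750]] (det J = 35.250).
Solving J·Δ = −F gives Δ = (-0.323, 4.050).
Then the next iterate is (s, t)₁ = (-0.823, 1.050).

(-0.823, 1.050)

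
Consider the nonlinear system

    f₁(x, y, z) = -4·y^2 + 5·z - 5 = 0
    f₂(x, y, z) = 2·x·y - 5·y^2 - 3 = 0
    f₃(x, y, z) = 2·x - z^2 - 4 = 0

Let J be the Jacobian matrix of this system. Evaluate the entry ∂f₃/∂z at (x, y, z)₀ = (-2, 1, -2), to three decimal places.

4.000

∂f₃/∂z = -2·z.
At (-2, 1, -2) this is 4.000.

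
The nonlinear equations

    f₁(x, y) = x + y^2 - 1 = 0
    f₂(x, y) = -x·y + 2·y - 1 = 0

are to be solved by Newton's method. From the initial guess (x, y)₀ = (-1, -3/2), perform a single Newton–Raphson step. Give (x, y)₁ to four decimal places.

At (-1, -3/2): F = (0.2500, -5.5000).
Jacobian J = [[1, 2·y], [-y, -x + 2]].
At the point, J = [[1.0000, -3.0000], [1.5000, 3.0000]] (det J = 7.5000).
Solving J·Δ = −F gives Δ = (2.1000, 0.7833).
Then the next iterate is (x, y)₁ = (1.1000, -0.7167).

(1.1000, -0.7167)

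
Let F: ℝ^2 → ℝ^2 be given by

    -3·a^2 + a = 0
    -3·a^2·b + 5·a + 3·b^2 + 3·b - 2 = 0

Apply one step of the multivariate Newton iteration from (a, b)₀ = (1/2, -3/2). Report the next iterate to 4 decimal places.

(0.3750, -1.1019)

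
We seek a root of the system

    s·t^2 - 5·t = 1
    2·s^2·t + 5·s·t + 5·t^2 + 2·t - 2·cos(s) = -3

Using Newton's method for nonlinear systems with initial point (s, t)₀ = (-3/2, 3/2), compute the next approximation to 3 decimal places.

(-28.796, -6.215)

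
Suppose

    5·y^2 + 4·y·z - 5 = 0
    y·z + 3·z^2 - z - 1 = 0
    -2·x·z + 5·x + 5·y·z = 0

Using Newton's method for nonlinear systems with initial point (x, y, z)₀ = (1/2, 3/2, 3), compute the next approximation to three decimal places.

(4.623, 0.911, 1.609)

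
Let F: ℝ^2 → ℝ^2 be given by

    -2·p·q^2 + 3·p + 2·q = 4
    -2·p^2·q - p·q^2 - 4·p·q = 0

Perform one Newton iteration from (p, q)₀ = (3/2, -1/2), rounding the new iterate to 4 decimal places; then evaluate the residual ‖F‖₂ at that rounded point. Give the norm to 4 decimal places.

1.0230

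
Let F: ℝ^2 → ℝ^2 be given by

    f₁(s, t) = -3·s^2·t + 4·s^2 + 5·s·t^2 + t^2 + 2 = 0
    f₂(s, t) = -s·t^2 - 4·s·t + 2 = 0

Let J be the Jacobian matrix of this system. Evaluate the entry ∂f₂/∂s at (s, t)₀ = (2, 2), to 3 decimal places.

-12.000

∂f₂/∂s = -t^2 - 4·t.
At (2, 2) this is -12.000.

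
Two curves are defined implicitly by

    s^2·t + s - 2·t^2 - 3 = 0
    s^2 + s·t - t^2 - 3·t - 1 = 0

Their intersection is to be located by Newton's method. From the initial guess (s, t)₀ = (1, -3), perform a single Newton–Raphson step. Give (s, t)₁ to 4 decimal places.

(-6.5714, -4.1429)

At (1, -3): F = (-23.0000, -3.0000).
Jacobian J = [[2·s·t + 1, s^2 - 4·t], [2·s + t, s - 2·t - 3]].
At the point, J = [[-5.0000, 13.0000], [-1.0000, 4.0000]] (det J = -7.0000).
Solving J·Δ = −F gives Δ = (-7.5714, -1.1429).
Then the next iterate is (s, t)₁ = (-6.5714, -4.1429).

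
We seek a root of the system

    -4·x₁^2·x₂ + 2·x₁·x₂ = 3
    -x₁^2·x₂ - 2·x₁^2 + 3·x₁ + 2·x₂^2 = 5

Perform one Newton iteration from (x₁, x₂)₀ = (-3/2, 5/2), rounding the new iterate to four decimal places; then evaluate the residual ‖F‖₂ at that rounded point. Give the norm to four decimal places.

At (-3/2, 5/2): F = (-33.0000, -7.1250).
Jacobian J = [[-8·x₁·x₂ + 2·x₂, -4·x₁^2 + 2·x₁], [-2·x₁·x₂ - 4·x₁ + 3, -x₁^2 + 4·x₂]].
At the point, J = [[35.0000, -12.0000], [16.5000, 7.7500]] (det J = 469.2500).
Solving J·Δ = −F gives Δ = (0.7272, -0.6289).
Then the next iterate is (x₁, x₂)₁ = (-0.7728, 1.8711).
Re-evaluating at (-0.7728, 1.8711): F = (-10.361804, -2.628267), so ‖F‖₂ = 10.6899.

10.6899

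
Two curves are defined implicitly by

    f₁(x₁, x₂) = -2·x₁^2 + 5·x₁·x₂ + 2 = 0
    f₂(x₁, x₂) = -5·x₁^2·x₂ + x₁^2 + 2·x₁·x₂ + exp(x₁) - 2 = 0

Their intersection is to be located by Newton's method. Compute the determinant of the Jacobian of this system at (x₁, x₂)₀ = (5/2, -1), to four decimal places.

J = [[-4·x₁ + 5·x₂, 5·x₁], [-10·x₁·x₂ + 2·x₁ + 2·x₂ + exp(x₁), -5·x₁^2 + 2·x₁]].
At the point, J = [[-15.0000, 12.5000], [40.182494, -26.2500]].
det J = -108.5312.

-108.5312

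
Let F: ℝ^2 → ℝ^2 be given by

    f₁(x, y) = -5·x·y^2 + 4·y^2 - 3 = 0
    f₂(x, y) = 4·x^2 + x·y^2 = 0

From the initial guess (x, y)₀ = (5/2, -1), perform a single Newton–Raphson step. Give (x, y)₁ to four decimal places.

(1.2651, -0.6867)

At (5/2, -1): F = (-11.5000, 27.5000).
Jacobian J = [[-5·y^2, -10·x·y + 8·y], [8·x + y^2, 2·x·y]].
At the point, J = [[-5.0000, 17.0000], [21.0000, -5.0000]] (det J = -332.0000).
Solving J·Δ = −F gives Δ = (-1.2349, 0.3133).
Then the next iterate is (x, y)₁ = (1.2651, -0.6867).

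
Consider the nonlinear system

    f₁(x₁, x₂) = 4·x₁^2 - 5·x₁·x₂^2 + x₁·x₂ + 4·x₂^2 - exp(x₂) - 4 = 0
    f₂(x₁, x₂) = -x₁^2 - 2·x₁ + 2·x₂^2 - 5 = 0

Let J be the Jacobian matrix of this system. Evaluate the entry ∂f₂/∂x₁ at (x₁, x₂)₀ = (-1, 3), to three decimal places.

0.000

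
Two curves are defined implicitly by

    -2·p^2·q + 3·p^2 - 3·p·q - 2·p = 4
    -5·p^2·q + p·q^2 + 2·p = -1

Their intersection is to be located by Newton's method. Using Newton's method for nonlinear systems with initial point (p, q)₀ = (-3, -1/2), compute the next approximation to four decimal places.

At (-3, -1/2): F = (33.5000, 16.7500).
Jacobian J = [[-4·p·q + 6·p - 3·q - 2, -2·p^2 - 3·p], [-10·p·q + q^2 + 2, -5·p^2 + 2·p·q]].
At the point, J = [[-24.5000, -9.0000], [-12.7500, -42.0000]] (det J = 914.2500).
Solving J·Δ = −F gives Δ = (1.3741, -0.0183).
Then the next iterate is (p, q)₁ = (-1.6259, -0.5183).

(-1.6259, -0.5183)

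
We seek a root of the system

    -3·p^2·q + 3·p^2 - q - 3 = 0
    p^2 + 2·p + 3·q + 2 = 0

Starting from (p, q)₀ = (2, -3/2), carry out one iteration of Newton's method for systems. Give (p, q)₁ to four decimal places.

At (2, -3/2): F = (28.5000, 5.5000).
Jacobian J = [[-6·p·q + 6·p, -3·p^2 - 1], [2·p + 2, 3]].
At the point, J = [[30.0000, -13.0000], [6.0000, 3.0000]] (det J = 168.0000).
Solving J·Δ = −F gives Δ = (-0.9345, 0.0357).
Then the next iterate is (p, q)₁ = (1.0655, -1.4643).

(1.0655, -1.4643)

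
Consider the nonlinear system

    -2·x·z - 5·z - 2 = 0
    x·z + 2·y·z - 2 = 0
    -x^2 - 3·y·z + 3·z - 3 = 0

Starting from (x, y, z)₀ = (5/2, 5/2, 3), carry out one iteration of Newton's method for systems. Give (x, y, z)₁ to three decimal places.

At (5/2, 5/2, 3): F = (-32.000, 20.500, -22.750).
Jacobian J = [[-2·z, 0, -2·x - 5], [z, 2·z, x + 2·y], [-2·x, -3·z, -3·y + 3]].
At the point, J = [[-6.000, 0.000, -10.000], [3.000, 6.000, 7.500], [-5.000, -9.000, -4.500]] (det J = -273.000).
Solving J·Δ = −F gives Δ = (-2.989, -0.164, -1.407).
Then the next iterate is (x, y, z)₁ = (-0.489, 2.336, 1.593).

(-0.489, 2.336, 1.593)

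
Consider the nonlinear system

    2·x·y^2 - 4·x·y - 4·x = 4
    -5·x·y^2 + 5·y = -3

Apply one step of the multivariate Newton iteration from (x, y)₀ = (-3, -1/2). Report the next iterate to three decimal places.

(-0.827, -0.347)

At (-3, -1/2): F = (0.500, 4.250).
Jacobian J = [[2·y^2 - 4·y - 4, 4·x·y - 4·x], [-5·y^2, -10·x·y + 5]].
At the point, J = [[-1.500, 18.000], [-1.250, -10.000]] (det J = 37.500).
Solving J·Δ = −F gives Δ = (2.173, 0.153).
Then the next iterate is (x, y)₁ = (-0.827, -0.347).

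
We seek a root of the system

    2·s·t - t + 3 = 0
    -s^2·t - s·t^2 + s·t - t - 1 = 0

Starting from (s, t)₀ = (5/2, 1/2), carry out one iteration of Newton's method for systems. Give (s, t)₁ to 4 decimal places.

At (5/2, 1/2): F = (5.0000, -4.0000).
Jacobian J = [[2·t, 2·s - 1], [-2·s·t - t^2 + t, -s^2 - 2·s·t + s - 1]].
At the point, J = [[1.0000, 4.0000], [-2.2500, -7.2500]] (det J = 1.7500).
Solving J·Δ = −F gives Δ = (11.5714, -4.1429).
Then the next iterate is (s, t)₁ = (14.0714, -3.6429).

(14.0714, -3.6429)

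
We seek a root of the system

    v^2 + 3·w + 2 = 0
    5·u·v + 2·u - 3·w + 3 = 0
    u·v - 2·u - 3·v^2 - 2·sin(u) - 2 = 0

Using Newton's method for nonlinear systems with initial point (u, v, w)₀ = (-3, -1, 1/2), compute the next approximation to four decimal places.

(1.4722, -0.9069, -0.9379)

At (-3, -1, 1/2): F = (4.5000, 10.5000, 4.282240).
Jacobian J = [[0, 2·v, 3], [5·v + 2, 5·u, -3], [v - 2·cos(u) - 2, u - 6·v, 0]].
At the point, J = [[0.0000, -2.0000, 3.0000], [-3.0000, -15.0000, -3.0000], [-1.020015, 3.0000, 0.0000]] (det J = -79.020765).
Solving J·Δ = −F gives Δ = (4.4722, 0.0931, -1.4379).
Then the next iterate is (u, v, w)₁ = (1.4722, -0.9069, -0.9379).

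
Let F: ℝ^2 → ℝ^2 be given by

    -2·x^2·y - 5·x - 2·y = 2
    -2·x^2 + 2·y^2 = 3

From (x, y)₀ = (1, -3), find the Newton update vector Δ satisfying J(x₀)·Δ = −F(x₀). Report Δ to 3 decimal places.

(-0.080, 1.110)

At (1, -3): F = (5.000, 13.000).
Jacobian J = [[-4·x·y - 5, -2·x^2 - 2], [-4·x, 4·y]].
At the point, J = [[7.000, -4.000], [-4.000, -12.000]] (det J = -100.000).
Solving J·Δ = −F gives Δ = (-0.080, 1.110).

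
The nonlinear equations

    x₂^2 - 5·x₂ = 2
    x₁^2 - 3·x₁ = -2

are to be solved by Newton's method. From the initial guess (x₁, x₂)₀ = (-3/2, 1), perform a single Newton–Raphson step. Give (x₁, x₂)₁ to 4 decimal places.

At (-3/2, 1): F = (-6.0000, 8.7500).
Jacobian J = [[0, 2·x₂ - 5], [2·x₁ - 3, 0]].
At the point, J = [[0.0000, -3.0000], [-6.0000, 0.0000]] (det J = -18.0000).
Solving J·Δ = −F gives Δ = (1.4583, -2.0000).
Then the next iterate is (x₁, x₂)₁ = (-0.0417, -1.0000).

(-0.0417, -1.0000)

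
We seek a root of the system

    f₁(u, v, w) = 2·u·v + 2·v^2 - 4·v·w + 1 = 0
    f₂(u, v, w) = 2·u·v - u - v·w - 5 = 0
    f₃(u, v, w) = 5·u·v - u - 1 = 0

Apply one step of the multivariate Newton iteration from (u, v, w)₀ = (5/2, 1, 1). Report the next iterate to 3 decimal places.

(-14.553, 5.737, -0.605)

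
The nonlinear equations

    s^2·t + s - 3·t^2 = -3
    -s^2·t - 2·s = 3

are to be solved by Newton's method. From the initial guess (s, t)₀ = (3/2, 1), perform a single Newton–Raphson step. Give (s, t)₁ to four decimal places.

(0.0811, 0.4865)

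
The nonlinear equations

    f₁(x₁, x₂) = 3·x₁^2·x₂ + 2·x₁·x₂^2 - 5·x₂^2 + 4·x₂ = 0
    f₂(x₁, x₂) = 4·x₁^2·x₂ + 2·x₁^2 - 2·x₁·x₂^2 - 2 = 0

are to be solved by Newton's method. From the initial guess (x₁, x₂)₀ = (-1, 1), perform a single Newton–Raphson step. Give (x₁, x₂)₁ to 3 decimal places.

At (-1, 1): F = (0.000, 6.000).
Jacobian J = [[6·x₁·x₂ + 2·x₂^2, 3·x₁^2 + 4·x₁·x₂ - 10·x₂ + 4], [8·x₁·x₂ + 4·x₁ - 2·x₂^2, 4·x₁^2 - 4·x₁·x₂]].
At the point, J = [[-4.000, -7.000], [-14.000, 8.000]] (det J = -130.000).
Solving J·Δ = −F gives Δ = (0.323, -0.185).
Then the next iterate is (x₁, x₂)₁ = (-0.677, 0.815).

(-0.677, 0.815)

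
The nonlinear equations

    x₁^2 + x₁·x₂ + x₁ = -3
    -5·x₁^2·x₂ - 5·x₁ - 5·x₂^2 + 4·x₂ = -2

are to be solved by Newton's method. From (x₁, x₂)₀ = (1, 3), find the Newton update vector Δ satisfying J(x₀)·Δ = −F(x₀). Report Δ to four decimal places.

(-1.3046, -0.1722)

At (1, 3): F = (8.0000, -51.0000).
Jacobian J = [[2·x₁ + x₂ + 1, x₁], [-10·x₁·x₂ - 5, -5·x₁^2 - 10·x₂ + 4]].
At the point, J = [[6.0000, 1.0000], [-35.0000, -31.0000]] (det J = -151.0000).
Solving J·Δ = −F gives Δ = (-1.3046, -0.1722).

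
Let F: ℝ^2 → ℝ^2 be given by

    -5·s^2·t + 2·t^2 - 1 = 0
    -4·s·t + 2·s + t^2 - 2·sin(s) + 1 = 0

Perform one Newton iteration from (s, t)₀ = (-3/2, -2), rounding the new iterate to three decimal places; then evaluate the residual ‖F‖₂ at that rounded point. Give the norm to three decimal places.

At (-3/2, -2): F = (29.500, -8.00501).
Jacobian J = [[-10·s·t, -5·s^2 + 4·t], [-4·t - 2·cos(s) + 2, -4·s + 2·t]].
At the point, J = [[-30.000, -19.250], [9.85853, 2.000]] (det J = 129.77662).
Solving J·Δ = −F gives Δ = (0.733, 0.390).
Then the next iterate is (s, t)₁ = (-0.767, -1.610).
Re-evaluating at (-0.767, -1.610): F = (8.91993, -1.49342), so ‖F‖₂ = 9.044.

9.044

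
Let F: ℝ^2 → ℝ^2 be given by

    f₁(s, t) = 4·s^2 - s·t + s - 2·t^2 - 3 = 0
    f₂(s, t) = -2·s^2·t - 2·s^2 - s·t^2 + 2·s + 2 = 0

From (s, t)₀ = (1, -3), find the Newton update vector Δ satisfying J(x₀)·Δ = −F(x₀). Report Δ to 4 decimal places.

At (1, -3): F = (-13.0000, -1.0000).
Jacobian J = [[8·s - t + 1, -s - 4·t], [-4·s·t - 4·s - t^2 + 2, -2·s^2 - 2·s·t]].
At the point, J = [[12.0000, 11.0000], [1.0000, 4.0000]] (det J = 37.0000).
Solving J·Δ = −F gives Δ = (1.1081, -0.0270).

(1.1081, -0.0270)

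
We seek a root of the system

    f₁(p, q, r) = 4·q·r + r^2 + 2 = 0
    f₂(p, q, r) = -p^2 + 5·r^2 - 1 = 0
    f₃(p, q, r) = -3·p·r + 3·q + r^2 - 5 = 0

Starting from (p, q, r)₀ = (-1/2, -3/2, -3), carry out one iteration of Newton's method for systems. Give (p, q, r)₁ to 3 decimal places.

At (-1/2, -3/2, -3): F = (29.000, 43.750, -5.000).
Jacobian J = [[0, 4·r, 4·q + 2·r], [-2·p, 0, 10·r], [-3·r, 3, -3·p + 2·r]].
At the point, J = [[0.000, -12.000, -12.000], [1.000, 0.000, -30.000], [9.000, 3.000, -4.500]] (det J = 3150.000).
Solving J·Δ = −F gives Δ = (0.993, 0.925, 1.491).
Then the next iterate is (p, q, r)₁ = (0.493, -0.575, -1.509).

(0.493, -0.575, -1.509)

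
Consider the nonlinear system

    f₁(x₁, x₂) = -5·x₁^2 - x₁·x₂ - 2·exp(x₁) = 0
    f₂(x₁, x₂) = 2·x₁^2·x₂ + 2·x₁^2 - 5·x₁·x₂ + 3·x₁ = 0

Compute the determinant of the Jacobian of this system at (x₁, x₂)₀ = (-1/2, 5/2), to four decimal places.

12.1108

J = [[-10·x₁ - x₂ - 2·exp(x₁), -x₁], [4·x₁·x₂ + 4·x₁ - 5·x₂ + 3, 2·x₁^2 - 5·x₁]].
At the point, J = [[1.286939, 0.5000], [-16.5000, 3.0000]].
det J = 12.1108.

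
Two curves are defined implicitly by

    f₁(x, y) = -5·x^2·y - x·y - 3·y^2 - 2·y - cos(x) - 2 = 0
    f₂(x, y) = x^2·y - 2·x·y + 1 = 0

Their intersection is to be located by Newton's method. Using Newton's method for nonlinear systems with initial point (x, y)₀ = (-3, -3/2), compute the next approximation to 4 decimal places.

At (-3, -3/2): F = (58.239992, -21.5000).
Jacobian J = [[-10·x·y - y + sin(x), -5·x^2 - x - 6·y - 2], [2·x·y - 2·y, x^2 - 2·x]].
At the point, J = [[-43.641120, -35.0000], [12.0000, 15.0000]] (det J = -234.616800).
Solving J·Δ = −F gives Δ = (0.5162, 1.0204).
Then the next iterate is (x, y)₁ = (-2.4838, -0.4796).

(-2.4838, -0.4796)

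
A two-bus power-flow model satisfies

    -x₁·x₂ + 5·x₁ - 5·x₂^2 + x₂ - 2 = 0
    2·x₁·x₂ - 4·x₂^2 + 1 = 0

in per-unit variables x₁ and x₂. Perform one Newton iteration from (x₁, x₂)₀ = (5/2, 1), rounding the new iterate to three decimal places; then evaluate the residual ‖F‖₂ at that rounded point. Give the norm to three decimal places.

At (5/2, 1): F = (4.000, 2.000).
Jacobian J = [[-x₂ + 5, -x₁ - 10·x₂ + 1], [2·x₂, 2·x₁ - 8·x₂]].
At the point, J = [[4.000, -11.500], [2.000, -3.000]] (det J = 11.000).
Solving J·Δ = −F gives Δ = (-1.000, 0.000).
Then the next iterate is (x₁, x₂)₁ = (1.500, 1.000).
Re-evaluating at (1.500, 1.000): F = (0.000, 0.000), so ‖F‖₂ = 0.000.

0.000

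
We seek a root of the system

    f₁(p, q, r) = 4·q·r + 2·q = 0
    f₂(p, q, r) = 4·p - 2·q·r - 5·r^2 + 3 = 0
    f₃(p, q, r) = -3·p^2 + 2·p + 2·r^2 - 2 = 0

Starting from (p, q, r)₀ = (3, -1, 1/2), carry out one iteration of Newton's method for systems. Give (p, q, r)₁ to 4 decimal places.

(1.8839, 2.3214, 2.8214)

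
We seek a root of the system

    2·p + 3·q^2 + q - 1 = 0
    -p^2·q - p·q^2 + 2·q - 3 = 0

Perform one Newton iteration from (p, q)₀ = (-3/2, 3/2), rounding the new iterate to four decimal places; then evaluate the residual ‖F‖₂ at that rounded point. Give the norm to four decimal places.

1.8847

At (-3/2, 3/2): F = (4.2500, 0.0000).
Jacobian J = [[2, 6·q + 1], [-2·p·q - q^2, -p^2 - 2·p·q + 2]].
At the point, J = [[2.0000, 10.0000], [2.2500, 4.2500]] (det J = -14.0000).
Solving J·Δ = −F gives Δ = (1.2902, -0.6830).
Then the next iterate is (p, q)₁ = (-0.2098, 0.8170).
Re-evaluating at (-0.2098, 0.8170): F = (1.399867, -1.261922), so ‖F‖₂ = 1.8847.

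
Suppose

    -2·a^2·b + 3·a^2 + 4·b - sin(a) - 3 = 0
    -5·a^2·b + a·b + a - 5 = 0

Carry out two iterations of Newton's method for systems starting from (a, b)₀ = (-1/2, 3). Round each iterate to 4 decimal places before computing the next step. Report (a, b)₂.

(2.9727, 2.1719)

At (-1/2, 3): F = (8.729426, -10.7500).
Jacobian J = [[-4·a·b + 6·a - cos(a), -2·a^2 + 4], [-10·a·b + b + 1, -5·a^2 + a]].
At the point, J = [[2.122417, 3.5000], [19.0000, -1.7500]] (det J = -70.214231).
Solving J·Δ = −F gives Δ = (0.3183, -2.6871).
Then the next iterate is (a, b)₁ = (-0.1817, 0.3129).
Round to (-0.1817, 0.3129) and repeat: F = (-1.489314, -5.290206), J = [[-1.846322, 3.933970], [1.881439, -0.346774]].
Δ = (3.1544, 1.8590), so (a, b)₂ = (2.9727, 2.1719).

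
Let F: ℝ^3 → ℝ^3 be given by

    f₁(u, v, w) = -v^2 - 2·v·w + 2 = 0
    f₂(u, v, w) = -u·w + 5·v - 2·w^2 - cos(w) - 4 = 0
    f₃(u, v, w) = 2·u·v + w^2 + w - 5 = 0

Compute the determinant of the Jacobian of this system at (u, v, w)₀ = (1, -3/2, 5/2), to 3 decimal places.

-62.409

J = [[0, -2·v - 2·w, -2·v], [-w, 5, -u - 4·w + sin(w)], [2·v, 2·u, 2·w + 1]].
At the point, J = [[0.000, -2.000, 3.000], [-2.500, 5.000, -10.40153], [-3.000, 2.000, 6.000]].
det J = -62.409.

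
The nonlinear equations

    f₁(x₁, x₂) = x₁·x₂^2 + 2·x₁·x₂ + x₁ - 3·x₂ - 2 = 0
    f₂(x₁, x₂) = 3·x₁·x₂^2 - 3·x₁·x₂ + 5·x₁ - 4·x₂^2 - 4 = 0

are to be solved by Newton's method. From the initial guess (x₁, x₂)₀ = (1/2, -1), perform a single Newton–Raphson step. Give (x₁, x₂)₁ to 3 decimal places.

At (1/2, -1): F = (1.000, -2.500).
Jacobian J = [[x₂^2 + 2·x₂ + 1, 2·x₁·x₂ + 2·x₁ - 3], [3·x₂^2 - 3·x₂ + 5, 6·x₁·x₂ - 3·x₁ - 8·x₂]].
At the point, J = [[0.000, -3.000], [11.000, 3.500]] (det J = 33.000).
Solving J·Δ = −F gives Δ = (0.121, 0.333).
Then the next iterate is (x₁, x₂)₁ = (0.621, -0.667).

(0.621, -0.667)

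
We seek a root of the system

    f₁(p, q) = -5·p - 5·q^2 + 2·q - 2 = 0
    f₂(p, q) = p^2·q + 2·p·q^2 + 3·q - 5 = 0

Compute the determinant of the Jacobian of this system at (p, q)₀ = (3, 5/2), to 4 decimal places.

J = [[-5, -10·q + 2], [2·p·q + 2·q^2, p^2 + 4·p·q + 3]].
At the point, J = [[-5.0000, -23.0000], [27.5000, 42.0000]].
det J = 422.5000.

422.5000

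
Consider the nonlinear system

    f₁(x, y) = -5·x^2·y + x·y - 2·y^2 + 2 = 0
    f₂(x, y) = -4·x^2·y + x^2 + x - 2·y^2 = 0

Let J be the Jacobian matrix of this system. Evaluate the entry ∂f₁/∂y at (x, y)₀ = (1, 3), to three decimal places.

∂f₁/∂y = -5·x^2 + x - 4·y.
At (1, 3) this is -16.000.

-16.000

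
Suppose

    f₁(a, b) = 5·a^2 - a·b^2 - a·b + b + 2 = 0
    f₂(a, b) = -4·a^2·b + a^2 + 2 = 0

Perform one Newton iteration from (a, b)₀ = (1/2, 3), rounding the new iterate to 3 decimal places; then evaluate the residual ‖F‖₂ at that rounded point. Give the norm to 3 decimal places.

0.282

At (1/2, 3): F = (0.250, -0.750).
Jacobian J = [[10·a - b^2 - b, -2·a·b - a + 1], [-8·a·b + 2·a, -4·a^2]].
At the point, J = [[-7.000, -2.500], [-11.000, -1.000]] (det J = -20.500).
Solving J·Δ = −F gives Δ = (-0.104, 0.390).
Then the next iterate is (a, b)₁ = (0.396, 3.390).
Re-evaluating at (0.396, 3.390): F = (0.28077, 0.03039), so ‖F‖₂ = 0.282.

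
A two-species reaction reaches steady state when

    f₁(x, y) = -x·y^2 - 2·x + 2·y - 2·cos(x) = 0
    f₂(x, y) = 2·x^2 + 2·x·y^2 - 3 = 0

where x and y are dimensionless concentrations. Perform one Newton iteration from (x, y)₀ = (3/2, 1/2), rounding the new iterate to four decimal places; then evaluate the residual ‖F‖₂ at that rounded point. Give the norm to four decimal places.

35.3979

At (3/2, 1/2): F = (-2.516474, 2.2500).
Jacobian J = [[-y^2 + 2·sin(x) - 2, -2·x·y + 2], [4·x + 2·y^2, 4·x·y]].
At the point, J = [[-0.255010, 0.5000], [6.5000, 3.0000]] (det J = -4.015030).
Solving J·Δ = −F gives Δ = (-2.1605, 3.9311).
Then the next iterate is (x, y)₁ = (-0.6605, 4.4311).
Re-evaluating at (-0.6605, 4.4311): F = (21.572513, -28.064848), so ‖F‖₂ = 35.3979.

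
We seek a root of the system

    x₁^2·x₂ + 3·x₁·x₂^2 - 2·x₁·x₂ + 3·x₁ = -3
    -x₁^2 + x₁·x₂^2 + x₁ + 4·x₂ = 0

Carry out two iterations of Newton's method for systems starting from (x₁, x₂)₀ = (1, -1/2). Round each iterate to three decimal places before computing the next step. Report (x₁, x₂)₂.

(-1.657, 0.800)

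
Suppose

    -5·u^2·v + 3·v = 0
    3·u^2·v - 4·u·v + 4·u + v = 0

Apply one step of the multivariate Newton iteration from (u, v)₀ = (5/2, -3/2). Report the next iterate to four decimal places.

At (5/2, -3/2): F = (42.3750, -4.6250).
Jacobian J = [[-10·u·v, -5·u^2 + 3], [6·u·v - 4·v + 4, 3·u^2 - 4·u + 1]].
At the point, J = [[37.5000, -28.2500], [-12.5000, 9.7500]] (det J = 12.5000).
Solving J·Δ = −F gives Δ = (-22.6000, -28.5000).
Then the next iterate is (u, v)₁ = (-20.1000, -30.0000).

(-20.1000, -30.0000)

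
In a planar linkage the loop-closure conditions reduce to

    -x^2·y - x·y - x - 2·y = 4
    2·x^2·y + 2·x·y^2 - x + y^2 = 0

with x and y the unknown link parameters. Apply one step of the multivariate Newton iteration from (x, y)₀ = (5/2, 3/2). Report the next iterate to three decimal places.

(-0.989, 2.641)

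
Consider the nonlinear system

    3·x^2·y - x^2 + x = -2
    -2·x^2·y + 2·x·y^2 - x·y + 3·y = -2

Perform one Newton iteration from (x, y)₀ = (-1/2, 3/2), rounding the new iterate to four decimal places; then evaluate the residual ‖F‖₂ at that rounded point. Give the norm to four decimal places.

46.1791

At (-1/2, 3/2): F = (2.3750, 4.2500).
Jacobian J = [[6·x·y - 2·x + 1, 3·x^2], [-4·x·y + 2·y^2 - y, -2·x^2 + 4·x·y - x + 3]].
At the point, J = [[-2.5000, 0.7500], [6.0000, 0.0000]] (det J = -4.5000).
Solving J·Δ = −F gives Δ = (-0.7083, -5.5278).
Then the next iterate is (x, y)₁ = (-1.2083, -4.0278).
Re-evaluating at (-1.2083, -4.0278): F = (-18.309919, -42.394024), so ‖F‖₂ = 46.1791.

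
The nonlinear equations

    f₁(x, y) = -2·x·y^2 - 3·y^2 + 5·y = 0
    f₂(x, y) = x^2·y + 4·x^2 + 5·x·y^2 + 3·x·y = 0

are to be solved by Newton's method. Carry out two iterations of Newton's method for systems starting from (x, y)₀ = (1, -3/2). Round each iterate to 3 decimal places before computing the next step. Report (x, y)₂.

At (1, -3/2): F = (-18.750, 9.250).
Jacobian J = [[-2·y^2, -4·x·y - 6·y + 5], [2·x·y + 8·x + 5·y^2 + 3·y, x^2 + 10·x·y + 3·x]].
At the point, J = [[-4.500, 20.000], [11.750, -11.000]] (det J = -185.500).
Solving J·Δ = −F gives Δ = (0.115, 0.963).
Then the next iterate is (x, y)₁ = (1.115, -0.537).
Round to (1.115, -0.537) and repeat: F = (-4.19317, 4.11668), J = [[-0.57674, 10.61702], [7.55334, -1.39933]].
Δ = (-0.477, 0.369), so (x, y)₂ = (0.638, -0.168).

(0.638, -0.168)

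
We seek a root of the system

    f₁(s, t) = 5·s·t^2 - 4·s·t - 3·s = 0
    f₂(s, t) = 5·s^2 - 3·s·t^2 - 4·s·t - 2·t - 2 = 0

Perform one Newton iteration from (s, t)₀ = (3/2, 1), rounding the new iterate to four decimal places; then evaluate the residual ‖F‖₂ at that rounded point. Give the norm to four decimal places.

21.8633

At (3/2, 1): F = (-3.0000, -3.2500).
Jacobian J = [[5·t^2 - 4·t - 3, 10·s·t - 4·s], [10·s - 3·t^2 - 4·t, -6·s·t - 4·s - 2]].
At the point, J = [[-2.0000, 9.0000], [8.0000, -17.0000]] (det J = -38.0000).
Solving J·Δ = −F gives Δ = (2.1118, 0.8026).
Then the next iterate is (s, t)₁ = (3.6118, 1.8026).
Re-evaluating at (3.6118, 1.8026): F = (21.802392, -1.630415), so ‖F‖₂ = 21.8633.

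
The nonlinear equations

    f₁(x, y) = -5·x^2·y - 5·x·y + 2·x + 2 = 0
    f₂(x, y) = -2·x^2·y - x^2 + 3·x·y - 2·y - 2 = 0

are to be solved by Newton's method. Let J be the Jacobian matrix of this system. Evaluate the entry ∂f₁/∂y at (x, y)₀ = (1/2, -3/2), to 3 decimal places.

-3.750

∂f₁/∂y = -5·x^2 - 5·x.
At (1/2, -3/2) this is -3.750.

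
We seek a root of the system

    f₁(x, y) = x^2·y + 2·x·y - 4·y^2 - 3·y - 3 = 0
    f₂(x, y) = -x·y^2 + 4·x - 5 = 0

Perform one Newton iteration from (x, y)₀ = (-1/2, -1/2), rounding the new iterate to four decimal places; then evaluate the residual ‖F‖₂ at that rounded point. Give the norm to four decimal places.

At (-1/2, -1/2): F = (-2.1250, -6.8750).
Jacobian J = [[2·x·y + 2·y, x^2 + 2·x - 8·y - 3], [-y^2 + 4, -2·x·y]].
At the point, J = [[-0.5000, 0.2500], [3.7500, -0.5000]] (det J = -0.6875).
Solving J·Δ = −F gives Δ = (4.0455, 16.5909).
Then the next iterate is (x, y)₁ = (3.5455, 16.0909).
Re-evaluating at (3.5455, 16.0909): F = (-770.568591, -908.808446), so ‖F‖₂ = 1191.5153.

1191.5153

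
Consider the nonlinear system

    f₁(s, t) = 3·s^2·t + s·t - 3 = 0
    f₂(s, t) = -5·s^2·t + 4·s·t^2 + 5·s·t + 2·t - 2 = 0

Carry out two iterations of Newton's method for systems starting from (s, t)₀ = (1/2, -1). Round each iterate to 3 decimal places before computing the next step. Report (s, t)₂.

At (1/2, -1): F = (-4.250, -3.250).
Jacobian J = [[6·s·t + t, 3·s^2 + s], [-10·s·t + 4·t^2 + 5·t, -5·s^2 + 8·s·t + 5·s + 2]].
At the point, J = [[-4.000, 1.250], [4.000, -0.750]] (det J = -2.000).
Solving J·Δ = −F gives Δ = (3.625, 15.000).
Then the next iterate is (s, t)₁ = (4.125, 14.000).
Round to (4.125, 14.000) and repeat: F = (769.40625, 2357.65625), J = [[360.500, 55.17188], [276.500, 399.54688]].
Δ = (-1.377, -4.948), so (s, t)₂ = (2.748, 9.052).

(2.748, 9.052)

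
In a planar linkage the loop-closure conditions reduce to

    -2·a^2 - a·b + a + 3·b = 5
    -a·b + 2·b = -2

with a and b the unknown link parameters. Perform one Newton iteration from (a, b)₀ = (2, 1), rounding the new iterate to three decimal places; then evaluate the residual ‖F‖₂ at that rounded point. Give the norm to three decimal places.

79.398

At (2, 1): F = (-10.000, 2.000).
Jacobian J = [[-4·a - b + 1, -a + 3], [-b, -a + 2]].
At the point, J = [[-8.000, 1.000], [-1.000, 0.000]] (det J = 1.000).
Solving J·Δ = −F gives Δ = (2.000, 26.000).
Then the next iterate is (a, b)₁ = (4.000, 27.000).
Re-evaluating at (4.000, 27.000): F = (-60.000, -52.000), so ‖F‖₂ = 79.398.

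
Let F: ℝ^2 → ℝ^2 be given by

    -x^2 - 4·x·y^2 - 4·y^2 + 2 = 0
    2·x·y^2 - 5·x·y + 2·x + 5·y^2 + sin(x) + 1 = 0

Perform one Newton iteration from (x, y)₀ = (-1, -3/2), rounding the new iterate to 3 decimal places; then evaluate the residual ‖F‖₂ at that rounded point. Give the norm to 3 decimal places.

0.369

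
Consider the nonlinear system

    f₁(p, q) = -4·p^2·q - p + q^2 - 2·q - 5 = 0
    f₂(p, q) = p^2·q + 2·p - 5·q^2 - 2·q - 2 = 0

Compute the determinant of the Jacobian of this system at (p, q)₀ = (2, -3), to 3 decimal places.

J = [[-8·p·q - 1, -4·p^2 + 2·q - 2], [2·p·q + 2, p^2 - 10·q - 2]].
At the point, J = [[47.000, -24.000], [-10.000, 32.000]].
det J = 1264.000.

1264.000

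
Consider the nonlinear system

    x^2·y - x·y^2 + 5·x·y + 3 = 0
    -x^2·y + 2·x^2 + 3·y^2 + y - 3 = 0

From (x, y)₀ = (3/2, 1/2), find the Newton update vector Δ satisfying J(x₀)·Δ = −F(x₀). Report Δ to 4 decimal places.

(-0.0092, -0.9049)

At (3/2, 1/2): F = (7.5000, 1.6250).
Jacobian J = [[2·x·y - y^2 + 5·y, x^2 - 2·x·y + 5·x], [-2·x·y + 4·x, -x^2 + 6·y + 1]].
At the point, J = [[3.7500, 8.2500], [4.5000, 1.7500]] (det J = -30.5625).
Solving J·Δ = −F gives Δ = (-0.0092, -0.9049).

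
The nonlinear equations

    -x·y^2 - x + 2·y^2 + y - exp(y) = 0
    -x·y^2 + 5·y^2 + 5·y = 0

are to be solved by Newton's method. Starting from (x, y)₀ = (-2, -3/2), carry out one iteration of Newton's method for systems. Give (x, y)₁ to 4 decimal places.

(0.0876, -1.2779)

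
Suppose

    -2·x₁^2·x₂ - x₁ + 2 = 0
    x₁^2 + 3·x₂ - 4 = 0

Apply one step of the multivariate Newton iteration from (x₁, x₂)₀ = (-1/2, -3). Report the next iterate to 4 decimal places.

(-0.2384, 1.3372)

At (-1/2, -3): F = (4.0000, -12.7500).
Jacobian J = [[-4·x₁·x₂ - 1, -2·x₁^2], [2·x₁, 3]].
At the point, J = [[-7.0000, -0.5000], [-1.0000, 3.0000]] (det J = -21.5000).
Solving J·Δ = −F gives Δ = (0.2616, 4.3372).
Then the next iterate is (x₁, x₂)₁ = (-0.2384, 1.3372).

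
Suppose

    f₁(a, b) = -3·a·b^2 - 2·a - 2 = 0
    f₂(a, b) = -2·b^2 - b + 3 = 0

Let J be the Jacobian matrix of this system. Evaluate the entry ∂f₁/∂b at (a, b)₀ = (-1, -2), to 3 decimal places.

∂f₁/∂b = -6·a·b.
At (-1, -2) this is -12.000.

-12.000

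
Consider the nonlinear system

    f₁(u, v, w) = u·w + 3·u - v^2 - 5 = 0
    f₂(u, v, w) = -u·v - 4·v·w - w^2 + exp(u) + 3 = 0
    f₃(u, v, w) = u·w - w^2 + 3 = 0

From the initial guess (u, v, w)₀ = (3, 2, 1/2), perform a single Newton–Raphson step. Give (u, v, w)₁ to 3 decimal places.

At (3, 2, 1/2): F = (1.500, 12.83554, 4.250).
Jacobian J = [[w + 3, -2·v, u], [-v + exp(u), -u - 4·w, -4·v - 2·w], [w, 0, u - 2·w]].
At the point, J = [[3.500, -4.000, 3.000], [18.08554, -5.000, -9.000], [0.500, 0.000, 2.000]] (det J = 135.18430).
Solving J·Δ = −F gives Δ = (-2.252, -2.767, -1.562).
Then the next iterate is (u, v, w)₁ = (0.748, -0.767, -1.062).

(0.748, -0.767, -1.062)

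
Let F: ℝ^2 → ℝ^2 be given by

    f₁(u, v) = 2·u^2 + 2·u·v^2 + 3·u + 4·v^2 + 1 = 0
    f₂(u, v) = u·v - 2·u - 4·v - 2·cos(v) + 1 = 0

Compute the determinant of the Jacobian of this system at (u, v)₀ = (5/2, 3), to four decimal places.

J = [[4·u + 2·v^2 + 3, 4·u·v + 8·v], [v - 2, u + 2·sin(v) - 4]].
At the point, J = [[31.0000, 54.0000], [1.0000, -1.217760]].
det J = -91.7506.

-91.7506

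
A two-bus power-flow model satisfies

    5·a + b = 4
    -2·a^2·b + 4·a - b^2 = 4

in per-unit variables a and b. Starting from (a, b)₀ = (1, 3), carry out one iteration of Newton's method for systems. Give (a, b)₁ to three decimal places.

(0.469, 1.656)

At (1, 3): F = (4.000, -15.000).
Jacobian J = [[5, 1], [-4·a·b + 4, -2·a^2 - 2·b]].
At the point, J = [[5.000, 1.000], [-8.000, -8.000]] (det J = -32.000).
Solving J·Δ = −F gives Δ = (-0.531, -1.344).
Then the next iterate is (a, b)₁ = (0.469, 1.656).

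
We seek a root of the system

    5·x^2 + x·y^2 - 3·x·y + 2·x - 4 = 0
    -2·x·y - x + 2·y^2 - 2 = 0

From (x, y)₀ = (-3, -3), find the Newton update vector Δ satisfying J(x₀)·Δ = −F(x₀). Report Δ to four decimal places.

(1.1600, 1.1333)

At (-3, -3): F = (-19.0000, 1.0000).
Jacobian J = [[10·x + y^2 - 3·y + 2, 2·x·y - 3·x], [-2·y - 1, -2·x + 4·y]].
At the point, J = [[-10.0000, 27.0000], [5.0000, -6.0000]] (det J = -75.0000).
Solving J·Δ = −F gives Δ = (1.1600, 1.1333).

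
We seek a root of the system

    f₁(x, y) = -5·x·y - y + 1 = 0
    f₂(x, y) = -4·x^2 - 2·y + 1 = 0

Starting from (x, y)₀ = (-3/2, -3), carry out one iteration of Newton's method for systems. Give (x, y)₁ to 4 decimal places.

(-1.0370, -1.2222)

At (-3/2, -3): F = (-18.5000, -2.0000).
Jacobian J = [[-5·y, -5·x - 1], [-8·x, -2]].
At the point, J = [[15.0000, 6.5000], [12.0000, -2.0000]] (det J = -108.0000).
Solving J·Δ = −F gives Δ = (0.4630, 1.7778).
Then the next iterate is (x, y)₁ = (-1.0370, -1.2222).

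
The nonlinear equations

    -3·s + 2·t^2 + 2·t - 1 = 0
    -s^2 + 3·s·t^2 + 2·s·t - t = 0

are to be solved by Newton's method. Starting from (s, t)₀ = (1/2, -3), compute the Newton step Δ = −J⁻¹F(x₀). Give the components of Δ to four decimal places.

At (1/2, -3): F = (9.5000, 13.2500).
Jacobian J = [[-3, 4·t + 2], [-2·s + 3·t^2 + 2·t, 6·s·t + 2·s - 1]].
At the point, J = [[-3.0000, -10.0000], [20.0000, -9.0000]] (det J = 227.0000).
Solving J·Δ = −F gives Δ = (-0.2070, 1.0121).

(-0.2070, 1.0121)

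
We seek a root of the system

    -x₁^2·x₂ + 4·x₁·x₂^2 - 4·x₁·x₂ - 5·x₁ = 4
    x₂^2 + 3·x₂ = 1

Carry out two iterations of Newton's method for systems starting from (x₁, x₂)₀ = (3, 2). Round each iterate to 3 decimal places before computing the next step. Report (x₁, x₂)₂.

(1.277, 0.341)

At (3, 2): F = (-13.000, 9.000).
Jacobian J = [[-2·x₁·x₂ + 4·x₂^2 - 4·x₂ - 5, -x₁^2 + 8·x₁·x₂ - 4·x₁], [0, 2·x₂ + 3]].
At the point, J = [[-9.000, 27.000], [0.000, 7.000]] (det J = -63.000).
Solving J·Δ = −F gives Δ = (-5.302, -1.286).
Then the next iterate is (x₁, x₂)₁ = (-2.302, 0.714).
Round to (-2.302, 0.714) and repeat: F = (5.60668, 1.65180), J = [[-2.52956, -9.24023], [0.000, 4.428]].
Δ = (3.579, -0.373), so (x₁, x₂)₂ = (1.277, 0.341).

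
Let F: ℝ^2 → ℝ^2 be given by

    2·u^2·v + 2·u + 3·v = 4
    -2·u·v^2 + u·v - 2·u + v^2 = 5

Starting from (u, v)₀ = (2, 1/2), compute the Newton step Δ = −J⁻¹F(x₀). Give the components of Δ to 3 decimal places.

At (2, 1/2): F = (5.500, -8.750).
Jacobian J = [[4·u·v + 2, 2·u^2 + 3], [-2·v^2 + v - 2, -4·u·v + u + 2·v]].
At the point, J = [[6.000, 11.000], [-2.000, -1.000]] (det J = 16.000).
Solving J·Δ = −F gives Δ = (-5.672, 2.594).

(-5.672, 2.594)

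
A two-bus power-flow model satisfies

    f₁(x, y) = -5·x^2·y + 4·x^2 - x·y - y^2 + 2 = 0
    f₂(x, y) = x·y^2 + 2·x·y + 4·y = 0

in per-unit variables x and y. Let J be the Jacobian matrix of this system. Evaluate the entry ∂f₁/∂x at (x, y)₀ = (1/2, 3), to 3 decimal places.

-14.000

∂f₁/∂x = -10·x·y + 8·x - y.
At (1/2, 3) this is -14.000.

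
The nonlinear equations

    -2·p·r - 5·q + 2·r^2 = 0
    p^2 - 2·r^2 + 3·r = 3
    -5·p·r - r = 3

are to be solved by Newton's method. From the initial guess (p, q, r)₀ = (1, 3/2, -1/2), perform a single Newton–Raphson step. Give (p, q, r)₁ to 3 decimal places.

At (1, 3/2, -1/2): F = (-6.000, -4.000, 0.000).
Jacobian J = [[-2·r, -5, -2·p + 4·r], [2·p, 0, -4·r + 3], [-5·r, 0, -5·p - 1]].
At the point, J = [[1.000, -5.000, -4.000], [2.000, 0.000, 5.000], [2.500, 0.000, -6.000]] (det J = -122.500).
Solving J·Δ = −F gives Δ = (0.980, -1.331, 0.408).
Then the next iterate is (p, q, r)₁ = (1.980, 0.169, -0.092).

(1.980, 0.169, -0.092)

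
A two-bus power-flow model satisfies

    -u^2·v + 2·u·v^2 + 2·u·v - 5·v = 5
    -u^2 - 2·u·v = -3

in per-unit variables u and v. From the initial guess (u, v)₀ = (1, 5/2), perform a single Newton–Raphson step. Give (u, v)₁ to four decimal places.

(-0.3529, 5.7353)

At (1, 5/2): F = (-2.5000, -3.0000).
Jacobian J = [[-2·u·v + 2·v^2 + 2·v, -u^2 + 4·u·v + 2·u - 5], [-2·u - 2·v, -2·u]].
At the point, J = [[12.5000, 6.0000], [-7.0000, -2.0000]] (det J = 17.0000).
Solving J·Δ = −F gives Δ = (-1.3529, 3.2353).
Then the next iterate is (u, v)₁ = (-0.3529, 5.7353).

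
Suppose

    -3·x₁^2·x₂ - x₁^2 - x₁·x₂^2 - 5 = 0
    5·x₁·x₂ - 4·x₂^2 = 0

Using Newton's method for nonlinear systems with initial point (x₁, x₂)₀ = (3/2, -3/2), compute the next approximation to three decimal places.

(1.884, -0.314)

At (3/2, -3/2): F = (-0.500, -20.250).
Jacobian J = [[-6·x₁·x₂ - 2·x₁ - x₂^2, -3·x₁^2 - 2·x₁·x₂], [5·x₂, 5·x₁ - 8·x₂]].
At the point, J = [[8.250, -2.250], [-7.500, 19.500]] (det J = 144.000).
Solving J·Δ = −F gives Δ = (0.384, 1.186).
Then the next iterate is (x₁, x₂)₁ = (1.884, -0.314).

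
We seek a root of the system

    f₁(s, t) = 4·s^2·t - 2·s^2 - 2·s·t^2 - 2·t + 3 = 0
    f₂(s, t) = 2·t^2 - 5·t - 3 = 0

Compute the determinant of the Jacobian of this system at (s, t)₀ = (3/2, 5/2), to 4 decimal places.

57.5000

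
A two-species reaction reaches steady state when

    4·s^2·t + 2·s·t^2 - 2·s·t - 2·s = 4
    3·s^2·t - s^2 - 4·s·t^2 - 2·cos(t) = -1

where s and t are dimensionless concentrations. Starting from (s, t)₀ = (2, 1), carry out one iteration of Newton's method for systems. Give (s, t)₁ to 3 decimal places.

At (2, 1): F = (8.000, -0.08060).
Jacobian J = [[8·s·t + 2·t^2 - 2·t - 2, 4·s^2 + 4·s·t - 2·s], [6·s·t - 2·s - 4·t^2, 3·s^2 - 8·s·t + 2·sin(t)]].
At the point, J = [[14.000, 20.000], [4.000, -2.31706]] (det J = -112.43881).
Solving J·Δ = −F gives Δ = (-0.151, -0.295).
Then the next iterate is (s, t)₁ = (1.849, 0.705).

(1.849, 0.705)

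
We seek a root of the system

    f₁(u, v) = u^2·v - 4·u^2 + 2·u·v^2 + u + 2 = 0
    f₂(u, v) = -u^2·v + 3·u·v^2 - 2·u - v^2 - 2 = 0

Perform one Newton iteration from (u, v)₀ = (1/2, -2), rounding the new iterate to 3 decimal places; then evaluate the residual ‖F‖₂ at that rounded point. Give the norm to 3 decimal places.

3.173

At (1/2, -2): F = (5.000, -0.500).
Jacobian J = [[2·u·v - 8·u + 2·v^2 + 1, u^2 + 4·u·v], [-2·u·v + 3·v^2 - 2, -u^2 + 6·u·v - 2·v]].
At the point, J = [[3.000, -3.750], [12.000, -2.250]] (det J = 38.250).
Solving J·Δ = −F gives Δ = (0.343, 1.608).
Then the next iterate is (u, v)₁ = (0.843, -0.392).
Re-evaluating at (0.843, -0.392): F = (-0.01909, -3.17247), so ‖F‖₂ = 3.173.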